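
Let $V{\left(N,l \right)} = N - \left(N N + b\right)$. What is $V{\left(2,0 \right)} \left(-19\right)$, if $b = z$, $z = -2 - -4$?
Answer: $76$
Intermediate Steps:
$z = 2$ ($z = -2 + 4 = 2$)
$b = 2$
$V{\left(N,l \right)} = -2 + N - N^{2}$ ($V{\left(N,l \right)} = N - \left(N N + 2\right) = N - \left(N^{2} + 2\right) = N - \left(2 + N^{2}\right) = -2 + N - N^{2}$)
$V{\left(2,0 \right)} \left(-19\right) = \left(-2 + 2 - 2^{2}\right) \left(-19\right) = \left(-2 + 2 - 4\right) \left(-19\right) = \left(-4\right) \left(-19\right) = 76$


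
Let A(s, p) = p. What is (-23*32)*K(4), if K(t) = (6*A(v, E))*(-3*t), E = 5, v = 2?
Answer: 264960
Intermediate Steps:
K(t) = -90*t (K(t) = (6*5)*(-3*t) = 30*(-3*t) = -90*t)
(-23*32)*K(4) = (-23*32)*(-90*4) = -736*(-360) = 264960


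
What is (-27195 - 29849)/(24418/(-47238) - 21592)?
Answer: 1347322236/509993657 ≈ 2.6418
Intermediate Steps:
(-27195 - 29849)/(24418/(-47238) - 21592) = -57044/(24418*(-1/47238) - 21592) = -57044/(-12209/23619 - 21592) = -57044/(-509993657/23619) = -57044*(-23619/509993657) = 1347322236/509993657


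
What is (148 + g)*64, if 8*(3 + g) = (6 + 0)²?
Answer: 9568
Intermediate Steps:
g = 3/2 (g = -3 + (6 + 0)²/8 = -3 + (⅛)*6² = -3 + (⅛)*36 = -3 + 9/2 = 3/2 ≈ 1.5000)
(148 + g)*64 = (148 + 3/2)*64 = (299/2)*64 = 9568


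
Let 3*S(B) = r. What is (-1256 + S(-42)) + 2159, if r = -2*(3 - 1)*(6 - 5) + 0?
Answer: 2705/3 ≈ 901.67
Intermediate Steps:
r = -4 (r = -4 + 0 = -4)
S(B) = -4/3 (S(B) = (⅓)*(-4) = -4/3)
(-1256 + S(-42)) + 2159 = (-1256 - 4/3) + 2159 = -3772/3 + 2159 = 2705/3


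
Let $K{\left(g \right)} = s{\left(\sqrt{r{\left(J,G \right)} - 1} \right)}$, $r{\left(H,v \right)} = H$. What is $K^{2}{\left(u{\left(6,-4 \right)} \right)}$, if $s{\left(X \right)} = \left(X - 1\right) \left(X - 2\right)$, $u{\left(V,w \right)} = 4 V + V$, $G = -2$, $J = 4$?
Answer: $52 - 30 \sqrt{3} \approx 0.038476$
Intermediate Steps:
$u{\left(V,w \right)} = 5 V$
$s{\left(X \right)} = \left(-1 + X\right) \left(-2 + X\right)$
$K{\left(g \right)} = 5 - 3 \sqrt{3}$ ($K{\left(g \right)} = 2 + \left(\sqrt{4 - 1}\right)^{2} - 3 \sqrt{4 - 1} = 2 + \left(\sqrt{3}\right)^{2} - 3 \sqrt{3} = 2 + 3 - 3 \sqrt{3} = 5 - 3 \sqrt{3}$)
$K^{2}{\left(u{\left(6,-4 \right)} \right)} = \left(5 - 3 \sqrt{3}\right)^{2}$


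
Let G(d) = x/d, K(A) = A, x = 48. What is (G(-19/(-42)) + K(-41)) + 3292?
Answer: 63785/19 ≈ 3357.1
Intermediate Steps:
G(d) = 48/d
(G(-19/(-42)) + K(-41)) + 3292 = (48/((-19/(-42))) - 41) + 3292 = (48/((-19*(-1/42))) - 41) + 3292 = (48/(19/42) - 41) + 3292 = (48*(42/19) - 41) + 3292 = (2016/19 - 41) + 3292 = 1237/19 + 3292 = 63785/19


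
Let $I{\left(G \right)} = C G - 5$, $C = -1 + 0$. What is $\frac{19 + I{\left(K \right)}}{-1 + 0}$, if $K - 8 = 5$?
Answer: $-1$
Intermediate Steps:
$K = 13$ ($K = 8 + 5 = 13$)
$C = -1$
$I{\left(G \right)} = -5 - G$ ($I{\left(G \right)} = - G - 5 = -5 - G$)
$\frac{19 + I{\left(K \right)}}{-1 + 0} = \frac{19 - 18}{-1 + 0} = \frac{19 - 18}{-1} = - (19 - 18) = \left(-1\right) 1 = -1$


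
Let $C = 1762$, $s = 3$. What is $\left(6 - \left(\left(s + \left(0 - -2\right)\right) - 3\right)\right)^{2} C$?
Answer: $28192$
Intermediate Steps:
$\left(6 - \left(\left(s + \left(0 - -2\right)\right) - 3\right)\right)^{2} C = \left(6 - \left(\left(3 + \left(0 - -2\right)\right) - 3\right)\right)^{2} \cdot 1762 = \left(6 - \left(\left(3 + \left(0 + 2\right)\right) - 3\right)\right)^{2} \cdot 1762 = \left(6 - \left(\left(3 + 2\right) - 3\right)\right)^{2} \cdot 1762 = \left(6 - \left(5 - 3\right)\right)^{2} \cdot 1762 = \left(6 - 2\right)^{2} \cdot 1762 = 4^{2} \cdot 1762 = 16 \cdot 1762 = 28192$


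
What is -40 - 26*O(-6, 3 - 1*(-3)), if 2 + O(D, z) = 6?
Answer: -144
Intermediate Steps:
O(D, z) = 4 (O(D, z) = -2 + 6 = 4)
-40 - 26*O(-6, 3 - 1*(-3)) = -40 - 26*4 = -40 - 104 = -144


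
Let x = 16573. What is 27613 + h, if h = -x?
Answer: 11040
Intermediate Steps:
h = -16573 (h = -1*16573 = -16573)
27613 + h = 27613 - 16573 = 11040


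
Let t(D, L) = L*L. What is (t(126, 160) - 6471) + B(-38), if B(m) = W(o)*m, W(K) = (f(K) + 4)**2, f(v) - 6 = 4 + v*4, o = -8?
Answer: 6817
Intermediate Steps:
f(v) = 10 + 4*v (f(v) = 6 + (4 + v*4) = 6 + (4 + 4*v) = 10 + 4*v)
W(K) = (14 + 4*K)**2 (W(K) = ((10 + 4*K) + 4)**2 = (14 + 4*K)**2)
t(D, L) = L**2
B(m) = 324*m (B(m) = (4*(7 + 2*(-8))**2)*m = (4*(7 - 16)**2)*m = (4*(-9)**2)*m = (4*81)*m = 324*m)
(t(126, 160) - 6471) + B(-38) = (160**2 - 6471) + 324*(-38) = (25600 - 6471) - 12312 = 19129 - 12312 = 6817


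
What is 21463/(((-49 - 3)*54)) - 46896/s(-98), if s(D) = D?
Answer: 4983869/10584 ≈ 470.89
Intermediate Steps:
21463/(((-49 - 3)*54)) - 46896/s(-98) = 21463/(((-49 - 3)*54)) - 46896/(-98) = 21463/((-52*54)) - 46896*(-1/98) = 21463/(-2808) + 23448/49 = 21463*(-1/2808) + 23448/49 = -1651/216 + 23448/49 = 4983869/10584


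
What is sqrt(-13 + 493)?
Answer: 4*sqrt(30) ≈ 21.909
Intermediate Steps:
sqrt(-13 + 493) = sqrt(480) = 4*sqrt(30)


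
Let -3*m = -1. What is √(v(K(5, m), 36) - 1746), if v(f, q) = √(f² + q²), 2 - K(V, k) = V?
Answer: √(-1746 + 3*√145) ≈ 41.351*I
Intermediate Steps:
m = ⅓ (m = -⅓*(-1) = ⅓ ≈ 0.33333)
K(V, k) = 2 - V
√(v(K(5, m), 36) - 1746) = √(√((2 - 1*5)² + 36²) - 1746) = √(√((2 - 5)² + 1296) - 1746) = √(√((-3)² + 1296) - 1746) = √(√(9 + 1296) - 1746) = √(√1305 - 1746) = √(3*√145 - 1746) = √(-1746 + 3*√145)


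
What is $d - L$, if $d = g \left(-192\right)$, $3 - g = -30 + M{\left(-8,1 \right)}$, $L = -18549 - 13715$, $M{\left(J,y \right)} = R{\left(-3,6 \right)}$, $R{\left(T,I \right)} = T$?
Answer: $25352$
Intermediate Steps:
$M{\left(J,y \right)} = -3$
$L = -32264$ ($L = -18549 - 13715 = -32264$)
$g = 36$ ($g = 3 - \left(-30 - 3\right) = 3 - -33 = 3 + 33 = 36$)
$d = -6912$ ($d = 36 \left(-192\right) = -6912$)
$d - L = -6912 - -32264 = -6912 + 32264 = 25352$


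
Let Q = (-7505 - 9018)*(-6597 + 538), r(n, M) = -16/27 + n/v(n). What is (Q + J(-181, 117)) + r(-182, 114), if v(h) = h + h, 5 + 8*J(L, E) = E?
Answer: 5406095029/54 ≈ 1.0011e+8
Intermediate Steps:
J(L, E) = -5/8 + E/8
v(h) = 2*h
r(n, M) = -5/54 (r(n, M) = -16/27 + n/((2*n)) = -16*1/27 + n*(1/(2*n)) = -16/27 + 1/2 = -5/54)
Q = 100112857 (Q = -16523*(-6059) = 100112857)
(Q + J(-181, 117)) + r(-182, 114) = (100112857 + (-5/8 + (1/8)*117)) - 5/54 = (100112857 + (-5/8 + 117/8)) - 5/54 = (100112857 + 14) - 5/54 = 100112871 - 5/54 = 5406095029/54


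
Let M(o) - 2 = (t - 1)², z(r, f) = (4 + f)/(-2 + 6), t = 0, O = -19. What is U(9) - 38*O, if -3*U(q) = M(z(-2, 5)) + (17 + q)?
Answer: 2137/3 ≈ 712.33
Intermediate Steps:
z(r, f) = 1 + f/4 (z(r, f) = (4 + f)/4 = (4 + f)*(¼) = 1 + f/4)
M(o) = 3 (M(o) = 2 + (0 - 1)² = 2 + (-1)² = 2 + 1 = 3)
U(q) = -20/3 - q/3 (U(q) = -(3 + (17 + q))/3 = -(20 + q)/3 = -20/3 - q/3)
U(9) - 38*O = (-20/3 - ⅓*9) - 38*(-19) = (-20/3 - 3) - 1*(-722) = -29/3 + 722 = 2137/3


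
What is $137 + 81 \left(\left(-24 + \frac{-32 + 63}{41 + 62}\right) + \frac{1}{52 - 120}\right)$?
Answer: $- \frac{12493823}{7004} \approx -1783.8$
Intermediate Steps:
$137 + 81 \left(\left(-24 + \frac{-32 + 63}{41 + 62}\right) + \frac{1}{52 - 120}\right) = 137 + 81 \left(\left(-24 + \frac{31}{103}\right) + \frac{1}{-68}\right) = 137 + 81 \left(\left(-24 + 31 \cdot \frac{1}{103}\right) - \frac{1}{68}\right) = 137 + 81 \left(\left(-24 + \frac{31}{103}\right) - \frac{1}{68}\right) = 137 + 81 \left(- \frac{2441}{103} - \frac{1}{68}\right) = 137 + 81 \left(- \frac{166091}{7004}\right) = 137 - \frac{13453371}{7004} = - \frac{12493823}{7004}$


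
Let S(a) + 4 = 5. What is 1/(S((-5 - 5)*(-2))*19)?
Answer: 1/19 ≈ 0.052632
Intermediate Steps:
S(a) = 1 (S(a) = -4 + 5 = 1)
1/(S((-5 - 5)*(-2))*19) = 1/(1*19) = 1/19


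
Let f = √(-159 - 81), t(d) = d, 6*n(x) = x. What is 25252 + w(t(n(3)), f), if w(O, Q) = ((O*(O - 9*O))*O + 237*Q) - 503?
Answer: 24748 + 948*I*√15 ≈ 24748.0 + 3671.6*I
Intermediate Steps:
n(x) = x/6
f = 4*I*√15 (f = √(-240) = 4*I*√15 ≈ 15.492*I)
w(O, Q) = -503 - 8*O³ + 237*Q (w(O, Q) = ((O*(-8*O))*O + 237*Q) - 503 = ((-8*O²)*O + 237*Q) - 503 = (-8*O³ + 237*Q) - 503 = -503 - 8*O³ + 237*Q)
25252 + w(t(n(3)), f) = 25252 + (-503 - 8*((⅙)*3)³ + 237*(4*I*√15)) = 25252 + (-503 - 8*(½)³ + 948*I*√15) = 25252 + (-503 - 8*⅛ + 948*I*√15) = 25252 + (-503 - 1 + 948*I*√15) = 25252 + (-504 + 948*I*√15) = 24748 + 948*I*√15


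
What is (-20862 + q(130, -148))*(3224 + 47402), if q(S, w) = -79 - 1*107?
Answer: -1065576048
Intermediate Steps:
q(S, w) = -186 (q(S, w) = -79 - 107 = -186)
(-20862 + q(130, -148))*(3224 + 47402) = (-20862 - 186)*(3224 + 47402) = -21048*50626 = -1065576048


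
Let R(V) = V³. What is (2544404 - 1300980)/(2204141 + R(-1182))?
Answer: -20384/27036007 ≈ -0.00075396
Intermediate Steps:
(2544404 - 1300980)/(2204141 + R(-1182)) = (2544404 - 1300980)/(2204141 + (-1182)³) = 1243424/(2204141 - 1651400568) = 1243424/(-1649196427) = 1243424*(-1/1649196427) = -20384/27036007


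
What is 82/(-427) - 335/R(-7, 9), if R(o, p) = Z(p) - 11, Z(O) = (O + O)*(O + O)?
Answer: -168711/133651 ≈ -1.2623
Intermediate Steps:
Z(O) = 4*O² (Z(O) = (2*O)*(2*O) = 4*O²)
R(o, p) = -11 + 4*p² (R(o, p) = 4*p² - 11 = -11 + 4*p²)
82/(-427) - 335/R(-7, 9) = 82/(-427) - 335/(-11 + 4*9²) = 82*(-1/427) - 335/(-11 + 4*81) = -82/427 - 335/(-11 + 324) = -82/427 - 335/313 = -168711/133651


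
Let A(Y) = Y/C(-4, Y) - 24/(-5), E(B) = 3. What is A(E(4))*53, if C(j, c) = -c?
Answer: 1007/5 ≈ 201.40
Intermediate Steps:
A(Y) = 19/5 (A(Y) = Y/((-Y)) - 24/(-5) = Y*(-1/Y) - 24*(-⅕) = -1 + 24/5 = 19/5)
A(E(4))*53 = (19/5)*53 = 1007/5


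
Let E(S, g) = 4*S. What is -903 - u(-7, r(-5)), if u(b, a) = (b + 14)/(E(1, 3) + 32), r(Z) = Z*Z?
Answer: -32515/36 ≈ -903.19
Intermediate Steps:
r(Z) = Z**2
u(b, a) = 7/18 + b/36 (u(b, a) = (b + 14)/(4*1 + 32) = (14 + b)/(4 + 32) = (14 + b)/36 = (14 + b)*(1/36) = 7/18 + b/36)
-903 - u(-7, r(-5)) = -903 - (7/18 + (1/36)*(-7)) = -903 - (7/18 - 7/36) = -903 - 1*7/36 = -903 - 7/36 = -32515/36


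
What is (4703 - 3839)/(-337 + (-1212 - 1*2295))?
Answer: -216/961 ≈ -0.22477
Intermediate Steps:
(4703 - 3839)/(-337 + (-1212 - 1*2295)) = 864/(-337 + (-1212 - 2295)) = 864/(-337 - 3507) = 864/(-3844) = 864*(-1/3844) = -216/961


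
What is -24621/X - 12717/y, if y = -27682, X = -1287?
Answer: 232641767/11875578 ≈ 19.590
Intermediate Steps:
-24621/X - 12717/y = -24621/(-1287) - 12717/(-27682) = -24621*(-1/1287) - 12717*(-1/27682) = 8207/429 + 12717/27682 = 232641767/11875578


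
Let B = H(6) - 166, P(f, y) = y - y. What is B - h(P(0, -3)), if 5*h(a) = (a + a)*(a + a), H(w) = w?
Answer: -160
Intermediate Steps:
P(f, y) = 0
h(a) = 4*a²/5 (h(a) = ((a + a)*(a + a))/5 = ((2*a)*(2*a))/5 = (4*a²)/5 = 4*a²/5)
B = -160 (B = 6 - 166 = -160)
B - h(P(0, -3)) = -160 - 4*0²/5 = -160 - 4*0/5 = -160 - 1*0 = -160 + 0 = -160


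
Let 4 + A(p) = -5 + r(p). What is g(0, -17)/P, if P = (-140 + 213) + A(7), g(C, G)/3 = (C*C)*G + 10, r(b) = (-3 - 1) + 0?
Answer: ½ ≈ 0.50000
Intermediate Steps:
r(b) = -4 (r(b) = -4 + 0 = -4)
g(C, G) = 30 + 3*G*C² (g(C, G) = 3*((C*C)*G + 10) = 3*(C²*G + 10) = 3*(G*C² + 10) = 3*(10 + G*C²) = 30 + 3*G*C²)
A(p) = -13 (A(p) = -4 + (-5 - 4) = -4 - 9 = -13)
P = 60 (P = (-140 + 213) - 13 = 73 - 13 = 60)
g(0, -17)/P = (30 + 3*(-17)*0²)/60 = (30 + 3*(-17)*0)*(1/60) = (30 + 0)*(1/60) = 30*(1/60) = ½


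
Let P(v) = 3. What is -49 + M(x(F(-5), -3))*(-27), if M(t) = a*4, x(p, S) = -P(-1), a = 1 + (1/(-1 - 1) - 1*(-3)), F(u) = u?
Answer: -427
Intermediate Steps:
a = 7/2 (a = 1 + (1/(-2) + 3) = 1 + (-1/2 + 3) = 1 + 5/2 = 7/2 ≈ 3.5000)
x(p, S) = -3 (x(p, S) = -1*3 = -3)
M(t) = 14 (M(t) = (7/2)*4 = 14)
-49 + M(x(F(-5), -3))*(-27) = -49 + 14*(-27) = -49 - 378 = -427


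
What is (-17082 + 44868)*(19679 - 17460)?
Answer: 61657134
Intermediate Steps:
(-17082 + 44868)*(19679 - 17460) = 27786*2219 = 61657134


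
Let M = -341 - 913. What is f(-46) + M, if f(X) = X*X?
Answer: 862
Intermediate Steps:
f(X) = X²
M = -1254
f(-46) + M = (-46)² - 1254 = 2116 - 1254 = 862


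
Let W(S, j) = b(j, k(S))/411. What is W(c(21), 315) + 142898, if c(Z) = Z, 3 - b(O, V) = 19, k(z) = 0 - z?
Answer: 58731062/411 ≈ 1.4290e+5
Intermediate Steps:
k(z) = -z
b(O, V) = -16 (b(O, V) = 3 - 1*19 = 3 - 19 = -16)
W(S, j) = -16/411
W(c(21), 315) + 142898 = -16/411 + 142898 = 58731062/411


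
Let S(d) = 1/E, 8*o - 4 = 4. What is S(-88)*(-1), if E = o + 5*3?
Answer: -1/16 ≈ -0.062500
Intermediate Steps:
o = 1 (o = ½ + (⅛)*4 = ½ + ½ = 1)
E = 16 (E = 1 + 5*3 = 1 + 15 = 16)
S(d) = 1/16
S(-88)*(-1) = (1/16)*(-1) = -1/16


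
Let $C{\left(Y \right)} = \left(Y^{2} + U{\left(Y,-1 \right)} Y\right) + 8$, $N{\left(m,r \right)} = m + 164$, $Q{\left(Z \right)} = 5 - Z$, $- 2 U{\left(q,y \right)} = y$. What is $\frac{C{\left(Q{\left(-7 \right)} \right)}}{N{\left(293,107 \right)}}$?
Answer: $\frac{158}{457} \approx 0.34573$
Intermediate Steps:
$U{\left(q,y \right)} = - \frac{y}{2}$
$N{\left(m,r \right)} = 164 + m$
$C{\left(Y \right)} = 8 + Y^{2} + \frac{Y}{2}$ ($C{\left(Y \right)} = \left(Y^{2} + \left(- \frac{1}{2}\right) \left(-1\right) Y\right) + 8 = \left(Y^{2} + \frac{Y}{2}\right) + 8 = 8 + Y^{2} + \frac{Y}{2}$)
$\frac{C{\left(Q{\left(-7 \right)} \right)}}{N{\left(293,107 \right)}} = \frac{8 + \left(5 - -7\right)^{2} + \frac{5 - -7}{2}}{164 + 293} = \frac{8 + \left(5 + 7\right)^{2} + \frac{5 + 7}{2}}{457} = \left(8 + 12^{2} + \frac{1}{2} \cdot 12\right) \frac{1}{457} = \left(8 + 144 + 6\right) \frac{1}{457} = 158 \cdot \frac{1}{457} = \frac{158}{457}$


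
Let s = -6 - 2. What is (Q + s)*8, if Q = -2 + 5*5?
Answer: 120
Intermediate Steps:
s = -8
Q = 23 (Q = -2 + 25 = 23)
(Q + s)*8 = (23 - 8)*8 = 15*8 = 120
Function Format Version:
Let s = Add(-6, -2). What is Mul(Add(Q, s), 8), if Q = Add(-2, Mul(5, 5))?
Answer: 120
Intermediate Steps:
s = -8
Q = 23 (Q = Add(-2, 25) = 23)
Mul(Add(Q, s), 8) = Mul(Add(23, -8), 8) = Mul(15, 8) = 120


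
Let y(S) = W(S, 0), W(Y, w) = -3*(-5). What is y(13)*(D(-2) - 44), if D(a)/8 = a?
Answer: -900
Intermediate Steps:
W(Y, w) = 15
D(a) = 8*a
y(S) = 15
y(13)*(D(-2) - 44) = 15*(8*(-2) - 44) = 15*(-16 - 44) = 15*(-60) = -900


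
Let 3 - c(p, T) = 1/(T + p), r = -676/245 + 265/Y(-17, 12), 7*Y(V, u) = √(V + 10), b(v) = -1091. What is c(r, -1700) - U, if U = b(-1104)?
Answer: 222675711368114/203542604351 - 15906625*I*√7/203542604351 ≈ 1094.0 - 0.00020676*I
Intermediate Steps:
U = -1091
Y(V, u) = √(10 + V)/7 (Y(V, u) = √(V + 10)/7 = √(10 + V)/7)
r = -676/245 - 265*I*√7 (r = -676/245 + 265/((√(10 - 17)/7)) = -676*1/245 + 265/((√(-7)/7)) = -676/245 + 265/(((I*√7)/7)) = -676/245 + 265/((I*√7/7)) = -676/245 + 265*(-I*√7) = -676/245 - 265*I*√7 ≈ -2.7592 - 701.12*I)
c(p, T) = 3 - 1/(T + p)
c(r, -1700) - U = (-1 + 3*(-1700) + 3*(-676/245 - 265*I*√7))/(-1700 + (-676/245 - 265*I*√7)) - 1*(-1091) = (-1 - 5100 + (-2028/245 - 795*I*√7))/(-417176/245 - 265*I*√7) + 1091 = (-1251773/245 - 795*I*√7)/(-417176/245 - 265*I*√7) + 1091 = 1091 + (-1251773/245 - 795*I*√7)/(-417176/245 - 265*I*√7)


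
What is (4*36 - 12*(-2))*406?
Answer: 68208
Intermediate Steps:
(4*36 - 12*(-2))*406 = (144 + 24)*406 = 168*406 = 68208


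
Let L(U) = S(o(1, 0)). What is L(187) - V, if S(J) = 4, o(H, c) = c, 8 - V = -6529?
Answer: -6533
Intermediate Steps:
V = 6537 (V = 8 - 1*(-6529) = 8 + 6529 = 6537)
L(U) = 4
L(187) - V = 4 - 1*6537 = 4 - 6537 = -6533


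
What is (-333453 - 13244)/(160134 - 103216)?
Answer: -346697/56918 ≈ -6.0912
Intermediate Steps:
(-333453 - 13244)/(160134 - 103216) = -346697/56918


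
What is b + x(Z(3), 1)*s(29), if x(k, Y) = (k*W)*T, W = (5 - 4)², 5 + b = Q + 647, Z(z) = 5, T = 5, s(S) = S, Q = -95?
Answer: 1272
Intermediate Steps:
b = 547 (b = -5 + (-95 + 647) = -5 + 552 = 547)
W = 1 (W = 1² = 1)
x(k, Y) = 5*k (x(k, Y) = (k*1)*5 = k*5 = 5*k)
b + x(Z(3), 1)*s(29) = 547 + (5*5)*29 = 547 + 25*29 = 547 + 725 = 1272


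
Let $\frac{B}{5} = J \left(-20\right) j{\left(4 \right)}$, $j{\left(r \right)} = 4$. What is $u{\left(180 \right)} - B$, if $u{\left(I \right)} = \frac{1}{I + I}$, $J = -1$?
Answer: $- \frac{143999}{360} \approx -400.0$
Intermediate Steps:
$B = 400$ ($B = 5 \left(-1\right) \left(-20\right) 4 = 5 \cdot 20 \cdot 4 = 5 \cdot 80 = 400$)
$u{\left(I \right)} = \frac{1}{2 I}$
$u{\left(180 \right)} - B = \frac{1}{2 \cdot 180} - 400 = \frac{1}{2} \cdot \frac{1}{180} - 400 = \frac{1}{360} - 400 = - \frac{143999}{360}$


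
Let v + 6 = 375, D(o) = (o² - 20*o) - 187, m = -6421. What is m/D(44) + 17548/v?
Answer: 314143/7821 ≈ 40.167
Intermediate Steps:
D(o) = -187 + o² - 20*o
v = 369 (v = -6 + 375 = 369)
m/D(44) + 17548/v = -6421/(-187 + 44² - 20*44) + 17548/369 = -6421/(-187 + 1936 - 880) + 17548*(1/369) = -6421/869 + 428/9 = 314143/7821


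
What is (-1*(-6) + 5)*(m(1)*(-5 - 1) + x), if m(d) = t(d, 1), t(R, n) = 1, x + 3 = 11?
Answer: 22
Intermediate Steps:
x = 8 (x = -3 + 11 = 8)
m(d) = 1
(-1*(-6) + 5)*(m(1)*(-5 - 1) + x) = (-1*(-6) + 5)*(1*(-5 - 1) + 8) = (6 + 5)*(1*(-6) + 8) = 11*(-6 + 8) = 11*2 = 22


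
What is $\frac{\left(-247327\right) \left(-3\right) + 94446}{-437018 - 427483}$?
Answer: $- \frac{278809}{288167} \approx -0.96753$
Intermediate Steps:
$\frac{\left(-247327\right) \left(-3\right) + 94446}{-437018 - 427483} = \frac{741981 + 94446}{-864501} = 836427 \left(- \frac{1}{864501}\right) = - \frac{278809}{288167}$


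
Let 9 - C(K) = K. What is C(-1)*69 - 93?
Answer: 597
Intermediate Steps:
C(K) = 9 - K
C(-1)*69 - 93 = (9 - 1*(-1))*69 - 93 = (9 + 1)*69 - 93 = 10*69 - 93 = 690 - 93 = 597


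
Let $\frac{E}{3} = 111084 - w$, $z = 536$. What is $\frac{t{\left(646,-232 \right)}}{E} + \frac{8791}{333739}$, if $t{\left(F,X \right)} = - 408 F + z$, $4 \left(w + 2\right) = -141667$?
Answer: $- \frac{335681278489}{586724175387} \approx -0.57213$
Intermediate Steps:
$w = - \frac{141675}{4}$ ($w = -2 + \frac{1}{4} \left(-141667\right) = -2 - \frac{141667}{4} = - \frac{141675}{4} \approx -35419.0$)
$t{\left(F,X \right)} = 536 - 408 F$ ($t{\left(F,X \right)} = - 408 F + 536 = 536 - 408 F$)
$E = \frac{1758033}{4}$ ($E = 3 \left(111084 - - \frac{141675}{4}\right) = 3 \left(111084 + \frac{141675}{4}\right) = 3 \cdot \frac{586011}{4} = \frac{1758033}{4} \approx 4.3951 \cdot 10^{5}$)
$\frac{t{\left(646,-232 \right)}}{E} + \frac{8791}{333739} = \frac{536 - 263568}{\frac{1758033}{4}} + \frac{8791}{333739} = \left(536 - 263568\right) \frac{4}{1758033} + 8791 \cdot \frac{1}{333739} = \left(-263032\right) \frac{4}{1758033} + \frac{8791}{333739} = - \frac{1052128}{1758033} + \frac{8791}{333739} = - \frac{335681278489}{586724175387}$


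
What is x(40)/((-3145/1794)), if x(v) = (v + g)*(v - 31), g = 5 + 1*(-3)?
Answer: -678132/3145 ≈ -215.62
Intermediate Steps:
g = 2 (g = 5 - 3 = 2)
x(v) = (-31 + v)*(2 + v) (x(v) = (v + 2)*(v - 31) = (2 + v)*(-31 + v) = (-31 + v)*(2 + v))
x(40)/((-3145/1794)) = (-62 + 40**2 - 29*40)/((-3145/1794)) = (-62 + 1600 - 1160)/((-3145*1/1794)) = 378/(-3145/1794) = 378*(-1794/3145) = -678132/3145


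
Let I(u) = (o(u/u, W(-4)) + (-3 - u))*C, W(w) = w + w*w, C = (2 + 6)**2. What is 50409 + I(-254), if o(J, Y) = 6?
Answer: 66857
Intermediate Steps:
C = 64 (C = 8**2 = 64)
W(w) = w + w**2
I(u) = 192 - 64*u (I(u) = (6 + (-3 - u))*64 = (3 - u)*64 = 192 - 64*u)
50409 + I(-254) = 50409 + (192 - 64*(-254)) = 50409 + (192 + 16256) = 50409 + 16448 = 66857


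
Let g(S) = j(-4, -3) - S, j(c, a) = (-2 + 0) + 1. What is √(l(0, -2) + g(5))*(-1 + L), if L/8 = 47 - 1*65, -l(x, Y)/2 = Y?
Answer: -145*I*√2 ≈ -205.06*I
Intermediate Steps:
l(x, Y) = -2*Y
j(c, a) = -1 (j(c, a) = -2 + 1 = -1)
g(S) = -1 - S
L = -144 (L = 8*(47 - 1*65) = 8*(47 - 65) = 8*(-18) = -144)
√(l(0, -2) + g(5))*(-1 + L) = √(-2*(-2) + (-1 - 1*5))*(-1 - 144) = √(4 + (-1 - 5))*(-145) = √(4 - 6)*(-145) = √(-2)*(-145) = (I*√2)*(-145) = -145*I*√2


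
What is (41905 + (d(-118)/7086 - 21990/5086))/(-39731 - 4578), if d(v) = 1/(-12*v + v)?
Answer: -980038719290303/1036368368689236 ≈ -0.94565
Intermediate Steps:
d(v) = -1/(11*v) (d(v) = 1/(-11*v) = -1/(11*v))
(41905 + (d(-118)/7086 - 21990/5086))/(-39731 - 4578) = (41905 + (-1/11/(-118)/7086 - 21990/5086))/(-39731 - 4578) = (41905 + (-1/11*(-1/118)*(1/7086) - 21990*1/5086))/(-44309) = (41905 + ((1/1298)*(1/7086) - 10995/2543))*(-1/44309) = (41905 + (1/9197628 - 10995/2543))*(-1/44309) = (41905 - 101127917317/23389568004)*(-1/44309) = (980038719290303/23389568004)*(-1/44309) = -980038719290303/1036368368689236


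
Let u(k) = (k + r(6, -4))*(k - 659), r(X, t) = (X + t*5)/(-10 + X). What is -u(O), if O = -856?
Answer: -2583075/2 ≈ -1.2915e+6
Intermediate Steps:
r(X, t) = (X + 5*t)/(-10 + X)
u(k) = (-659 + k)*(7/2 + k) (u(k) = (k + (6 + 5*(-4))/(-10 + 6))*(k - 659) = (k + (6 - 20)/(-4))*(-659 + k) = (k - ¼*(-14))*(-659 + k) = (k + 7/2)*(-659 + k) = (7/2 + k)*(-659 + k) = (-659 + k)*(7/2 + k))
-u(O) = -(-4613/2 + (-856)² - 1311/2*(-856)) = -(-4613/2 + 732736 + 561108) = -1*2583075/2 = -2583075/2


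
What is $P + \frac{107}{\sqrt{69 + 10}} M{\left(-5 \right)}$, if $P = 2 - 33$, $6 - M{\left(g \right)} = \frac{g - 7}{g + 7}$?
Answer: $-31 + \frac{1284 \sqrt{79}}{79} \approx 113.46$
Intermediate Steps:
$M{\left(g \right)} = 6 - \frac{-7 + g}{7 + g}$ ($M{\left(g \right)} = 6 - \frac{g - 7}{g + 7} = 6 - \frac{-7 + g}{7 + g}$)
$P = -31$
$P + \frac{107}{\sqrt{69 + 10}} M{\left(-5 \right)} = -31 + \frac{107}{\sqrt{69 + 10}} \frac{49 + 5 \left(-5\right)}{7 - 5} = -31 + \frac{107}{\sqrt{79}} \frac{49 - 25}{2} = -31 + 107 \frac{\sqrt{79}}{79} \cdot \frac{1}{2} \cdot 24 = -31 + \frac{107 \sqrt{79}}{79} \cdot 12 = -31 + \frac{1284 \sqrt{79}}{79}$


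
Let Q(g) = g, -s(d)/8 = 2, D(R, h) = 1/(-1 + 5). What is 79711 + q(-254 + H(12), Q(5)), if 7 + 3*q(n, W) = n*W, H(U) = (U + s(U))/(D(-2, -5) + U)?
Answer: 11654864/147 ≈ 79285.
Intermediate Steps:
D(R, h) = ¼ (D(R, h) = 1/4 = ¼)
s(d) = -16 (s(d) = -8*2 = -16)
H(U) = (-16 + U)/(¼ + U) (H(U) = (U - 16)/(¼ + U) = (-16 + U)/(¼ + U))
q(n, W) = -7/3 + W*n/3 (q(n, W) = -7/3 + (n*W)/3 = -7/3 + (W*n)/3 = -7/3 + W*n/3)
79711 + q(-254 + H(12), Q(5)) = 79711 + (-7/3 + (⅓)*5*(-254 + 4*(-16 + 12)/(1 + 4*12))) = 79711 + (-7/3 + (⅓)*5*(-254 + 4*(-4)/(1 + 48))) = 79711 + (-7/3 + (⅓)*5*(-254 + 4*(-4)/49)) = 79711 + (-7/3 + (⅓)*5*(-254 + 4*(1/49)*(-4))) = 79711 + (-7/3 + (⅓)*5*(-254 - 16/49)) = 79711 + (-7/3 + (⅓)*5*(-12462/49)) = 79711 + (-7/3 - 20770/49) = 79711 - 62653/147 = 11654864/147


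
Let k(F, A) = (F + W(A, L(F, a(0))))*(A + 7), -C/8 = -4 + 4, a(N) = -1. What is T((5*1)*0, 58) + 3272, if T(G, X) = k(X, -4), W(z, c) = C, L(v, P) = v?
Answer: 3446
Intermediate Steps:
C = 0 (C = -8*(-4 + 4) = -8*0 = 0)
W(z, c) = 0
k(F, A) = F*(7 + A) (k(F, A) = (F + 0)*(A + 7) = F*(7 + A))
T(G, X) = 3*X (T(G, X) = X*(7 - 4) = X*3 = 3*X)
T((5*1)*0, 58) + 3272 = 3*58 + 3272 = 174 + 3272 = 3446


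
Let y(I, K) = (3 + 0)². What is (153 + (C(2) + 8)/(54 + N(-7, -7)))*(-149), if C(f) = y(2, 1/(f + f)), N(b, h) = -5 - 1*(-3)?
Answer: -1187977/52 ≈ -22846.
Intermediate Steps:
N(b, h) = -2 (N(b, h) = -5 + 3 = -2)
y(I, K) = 9 (y(I, K) = 3² = 9)
C(f) = 9
(153 + (C(2) + 8)/(54 + N(-7, -7)))*(-149) = (153 + (9 + 8)/(54 - 2))*(-149) = (153 + 17/52)*(-149) = (7973/52)*(-149) = -1187977/52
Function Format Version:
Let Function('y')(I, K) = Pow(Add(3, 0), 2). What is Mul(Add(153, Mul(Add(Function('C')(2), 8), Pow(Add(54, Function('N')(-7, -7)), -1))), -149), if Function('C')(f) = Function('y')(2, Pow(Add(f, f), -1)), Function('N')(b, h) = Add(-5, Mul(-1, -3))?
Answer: Rational(-1187977, 52) ≈ -22846.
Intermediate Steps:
Function('N')(b, h) = -2 (Function('N')(b, h) = Add(-5, 3) = -2)
Function('y')(I, K) = 9 (Function('y')(I, K) = Pow(3, 2) = 9)
Function('C')(f) = 9
Mul(Add(153, Mul(Add(Function('C')(2), 8), Pow(Add(54, Function('N')(-7, -7)), -1))), -149) = Mul(Add(153, Mul(Add(9, 8), Pow(Add(54, -2), -1))), -149) = Mul(Add(153, Mul(17, Pow(52, -1))), -149) = Mul(Add(153, Mul(17, Rational(1, 52))), -149) = Mul(Add(153, Rational(17, 52)), -149) = Mul(Rational(7973, 52), -149) = Rational(-1187977, 52)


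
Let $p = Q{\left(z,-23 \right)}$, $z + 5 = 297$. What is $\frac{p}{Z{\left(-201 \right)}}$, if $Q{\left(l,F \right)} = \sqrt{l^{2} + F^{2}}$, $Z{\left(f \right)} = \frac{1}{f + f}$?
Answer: $- 402 \sqrt{85793} \approx -1.1775 \cdot 10^{5}$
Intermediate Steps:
$Z{\left(f \right)} = \frac{1}{2 f}$
$z = 292$ ($z = -5 + 297 = 292$)
$Q{\left(l,F \right)} = \sqrt{F^{2} + l^{2}}$
$p = \sqrt{85793}$ ($p = \sqrt{\left(-23\right)^{2} + 292^{2}} = \sqrt{529 + 85264} = \sqrt{85793} \approx 292.9$)
$\frac{p}{Z{\left(-201 \right)}} = \frac{\sqrt{85793}}{\frac{1}{2} \frac{1}{-201}} = \frac{\sqrt{85793}}{\frac{1}{2} \left(- \frac{1}{201}\right)} = \frac{\sqrt{85793}}{- \frac{1}{402}} = \sqrt{85793} \left(-402\right) = - 402 \sqrt{85793}$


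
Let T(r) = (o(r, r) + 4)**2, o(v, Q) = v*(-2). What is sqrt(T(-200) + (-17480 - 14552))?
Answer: 12*sqrt(911) ≈ 362.19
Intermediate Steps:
o(v, Q) = -2*v
T(r) = (4 - 2*r)**2 (T(r) = (-2*r + 4)**2 = (4 - 2*r)**2)
sqrt(T(-200) + (-17480 - 14552)) = sqrt(4*(-2 - 200)**2 + (-17480 - 14552)) = sqrt(4*(-202)**2 - 32032) = sqrt(4*40804 - 32032) = sqrt(163216 - 32032) = sqrt(131184) = 12*sqrt(911)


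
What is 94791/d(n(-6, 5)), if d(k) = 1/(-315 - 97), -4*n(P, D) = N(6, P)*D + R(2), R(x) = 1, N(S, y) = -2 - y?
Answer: -39053892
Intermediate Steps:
n(P, D) = -1/4 - D*(-2 - P)/4 (n(P, D) = -((-2 - P)*D + 1)/4 = -(D*(-2 - P) + 1)/4 = -(1 + D*(-2 - P))/4 = -1/4 - D*(-2 - P)/4)
d(k) = -1/412 (d(k) = 1/(-412) = -1/412)
94791/d(n(-6, 5)) = 94791/(-1/412) = 94791*(-412) = -39053892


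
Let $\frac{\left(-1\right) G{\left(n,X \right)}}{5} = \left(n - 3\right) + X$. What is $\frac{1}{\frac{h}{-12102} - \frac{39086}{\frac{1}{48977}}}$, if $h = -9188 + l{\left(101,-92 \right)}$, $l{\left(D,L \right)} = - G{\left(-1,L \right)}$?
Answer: $- \frac{6051}{11583520193288} \approx -5.2238 \cdot 10^{-10}$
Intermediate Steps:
$G{\left(n,X \right)} = 15 - 5 X - 5 n$ ($G{\left(n,X \right)} = - 5 \left(\left(n - 3\right) + X\right) = - 5 \left(\left(-3 + n\right) + X\right) = - 5 \left(-3 + X + n\right) = 15 - 5 X - 5 n$)
$l{\left(D,L \right)} = -20 + 5 L$ ($l{\left(D,L \right)} = - (15 - 5 L - -5) = - (15 - 5 L + 5) = - (20 - 5 L) = -20 + 5 L$)
$h = -9668$ ($h = -9188 + \left(-20 + 5 \left(-92\right)\right) = -9188 - 480 = -9668$)
$\frac{1}{\frac{h}{-12102} - \frac{39086}{\frac{1}{48977}}} = \frac{1}{- \frac{9668}{-12102} - \frac{39086}{\frac{1}{48977}}} = \frac{1}{\left(-9668\right) \left(- \frac{1}{12102}\right) - 39086 \frac{1}{\frac{1}{48977}}} = \frac{1}{\frac{4834}{6051} - 1914315022} = \frac{1}{- \frac{11583520193288}{6051}} = - \frac{6051}{11583520193288}$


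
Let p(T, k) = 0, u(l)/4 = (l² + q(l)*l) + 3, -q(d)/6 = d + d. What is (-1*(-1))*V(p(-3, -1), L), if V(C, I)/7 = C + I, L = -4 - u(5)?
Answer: 7588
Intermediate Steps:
q(d) = -12*d (q(d) = -6*(d + d) = -12*d)
u(l) = 12 - 44*l² (u(l) = 4*((l² + (-12*l)*l) + 3) = 4*((l² - 12*l²) + 3) = 4*(-11*l² + 3) = 4*(3 - 11*l²) = 12 - 44*l²)
L = 1084 (L = -4 - (12 - 44*5²) = -4 - (12 - 44*25) = -4 - (12 - 1100) = -4 - 1*(-1088) = -4 + 1088 = 1084)
V(C, I) = 7*C + 7*I (V(C, I) = 7*(C + I) = 7*C + 7*I)
(-1*(-1))*V(p(-3, -1), L) = (-1*(-1))*(7*0 + 7*1084) = 1*(0 + 7588) = 1*7588 = 7588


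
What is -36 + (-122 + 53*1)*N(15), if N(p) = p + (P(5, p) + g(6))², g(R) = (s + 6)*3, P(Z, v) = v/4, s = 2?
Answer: -867285/16 ≈ -54205.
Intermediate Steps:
P(Z, v) = v/4 (P(Z, v) = v*(¼) = v/4)
g(R) = 24 (g(R) = (2 + 6)*3 = 8*3 = 24)
N(p) = p + (24 + p/4)² (N(p) = p + (p/4 + 24)² = p + (24 + p/4)²)
-36 + (-122 + 53*1)*N(15) = -36 + (-122 + 53*1)*(15 + (96 + 15)²/16) = -36 + (-122 + 53)*(15 + (1/16)*111²) = -36 - 69*(15 + (1/16)*12321) = -36 - 69*(15 + 12321/16) = -36 - 69*12561/16 = -36 - 866709/16 = -867285/16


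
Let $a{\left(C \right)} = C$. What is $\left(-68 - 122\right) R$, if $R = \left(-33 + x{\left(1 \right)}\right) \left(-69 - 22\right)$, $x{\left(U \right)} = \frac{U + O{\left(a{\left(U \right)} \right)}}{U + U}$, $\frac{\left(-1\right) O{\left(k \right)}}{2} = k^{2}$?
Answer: $-579215$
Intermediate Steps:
$O{\left(k \right)} = - 2 k^{2}$
$x{\left(U \right)} = \frac{U - 2 U^{2}}{2 U}$ ($x{\left(U \right)} = \frac{U - 2 U^{2}}{U + U} = \frac{U - 2 U^{2}}{2 U}$)
$R = \frac{6097}{2}$ ($R = \left(-33 + \left(\frac{1}{2} - 1\right)\right) \left(-69 - 22\right) = \left(-33 + \left(\frac{1}{2} - 1\right)\right) \left(-91\right) = \left(-33 - \frac{1}{2}\right) \left(-91\right) = \left(- \frac{67}{2}\right) \left(-91\right) = \frac{6097}{2} \approx 3048.5$)
$\left(-68 - 122\right) R = \left(-68 - 122\right) \frac{6097}{2} = \left(-190\right) \frac{6097}{2} = -579215$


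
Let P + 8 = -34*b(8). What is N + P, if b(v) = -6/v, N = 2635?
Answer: 5305/2 ≈ 2652.5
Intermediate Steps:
P = 35/2 (P = -8 - (-204)/8 = -8 - 34*(-3/4) = -8 + 51/2 = 35/2 ≈ 17.500)
N + P = 2635 + 35/2 = 5305/2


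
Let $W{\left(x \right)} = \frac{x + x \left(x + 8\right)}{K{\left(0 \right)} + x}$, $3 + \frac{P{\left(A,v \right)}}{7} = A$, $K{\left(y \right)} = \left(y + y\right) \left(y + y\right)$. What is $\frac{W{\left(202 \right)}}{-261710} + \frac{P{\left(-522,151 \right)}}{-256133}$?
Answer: $\frac{907740187}{67032567430} \approx 0.013542$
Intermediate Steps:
$K{\left(y \right)} = 4 y^{2}$ ($K{\left(y \right)} = 2 y 2 y = 4 y^{2}$)
$P{\left(A,v \right)} = -21 + 7 A$
$W{\left(x \right)} = \frac{x + x \left(8 + x\right)}{x}$ ($W{\left(x \right)} = \frac{x + x \left(x + 8\right)}{4 \cdot 0^{2} + x} = \frac{x + x \left(8 + x\right)}{4 \cdot 0 + x} = \frac{x + x \left(8 + x\right)}{0 + x} = \frac{x + x \left(8 + x\right)}{x}$)
$\frac{W{\left(202 \right)}}{-261710} + \frac{P{\left(-522,151 \right)}}{-256133} = \frac{9 + 202}{-261710} + \frac{-21 + 7 \left(-522\right)}{-256133} = 211 \left(- \frac{1}{261710}\right) + \left(-21 - 3654\right) \left(- \frac{1}{256133}\right) = - \frac{211}{261710} - - \frac{3675}{256133} = - \frac{211}{261710} + \frac{3675}{256133} = \frac{907740187}{67032567430}$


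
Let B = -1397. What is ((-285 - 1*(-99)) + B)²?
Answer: 2505889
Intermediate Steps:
((-285 - 1*(-99)) + B)² = ((-285 - 1*(-99)) - 1397)² = ((-285 + 99) - 1397)² = (-186 - 1397)² = (-1583)² = 2505889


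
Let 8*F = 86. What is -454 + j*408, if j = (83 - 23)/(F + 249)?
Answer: -373786/1039 ≈ -359.76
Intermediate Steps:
F = 43/4 (F = (1/8)*86 = 43/4 ≈ 10.750)
j = 240/1039 (j = (83 - 23)/(43/4 + 249) = 60/(1039/4) = 60*(4/1039) = 240/1039 ≈ 0.23099)
-454 + j*408 = -454 + (240/1039)*408 = -454 + 97920/1039 = -373786/1039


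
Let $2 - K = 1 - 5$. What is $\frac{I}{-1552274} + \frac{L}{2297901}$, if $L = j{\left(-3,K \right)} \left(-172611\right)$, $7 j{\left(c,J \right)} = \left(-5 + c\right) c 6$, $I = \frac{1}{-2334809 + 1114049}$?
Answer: $- \frac{15700315503177740951}{10160305657806976560} \approx -1.5453$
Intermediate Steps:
$I = - \frac{1}{1220760}$ ($I = \frac{1}{-1220760} = - \frac{1}{1220760} \approx -8.1916 \cdot 10^{-7}$)
$K = 6$ ($K = 2 - \left(1 - 5\right) = 2 - -4 = 2 + 4 = 6$)
$j{\left(c,J \right)} = \frac{6 c \left(-5 + c\right)}{7}$ ($j{\left(c,J \right)} = \frac{\left(-5 + c\right) c 6}{7} = \frac{c \left(-5 + c\right) 6}{7} = \frac{6 c \left(-5 + c\right)}{7}$)
$L = - \frac{24855984}{7}$ ($L = \frac{6}{7} \left(-3\right) \left(-5 - 3\right) \left(-172611\right) = \frac{6}{7} \left(-3\right) \left(-8\right) \left(-172611\right) = \frac{144}{7} \left(-172611\right) = - \frac{24855984}{7} \approx -3.5509 \cdot 10^{6}$)
$\frac{I}{-1552274} + \frac{L}{2297901} = - \frac{1}{1220760 \left(-1552274\right)} - \frac{24855984}{7 \cdot 2297901} = \left(- \frac{1}{1220760}\right) \left(- \frac{1}{1552274}\right) - \frac{8285328}{5361769} = \frac{1}{1894954008240} - \frac{8285328}{5361769} = - \frac{15700315503177740951}{10160305657806976560}$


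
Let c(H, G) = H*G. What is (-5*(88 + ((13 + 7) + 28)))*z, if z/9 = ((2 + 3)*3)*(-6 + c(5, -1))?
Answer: 1009800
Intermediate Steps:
c(H, G) = G*H
z = -1485 (z = 9*(((2 + 3)*3)*(-6 - 1*5)) = 9*((5*3)*(-6 - 5)) = 9*(15*(-11)) = 9*(-165) = -1485)
(-5*(88 + ((13 + 7) + 28)))*z = -5*(88 + ((13 + 7) + 28))*(-1485) = -5*(88 + (20 + 28))*(-1485) = -5*(88 + 48)*(-1485) = -5*136*(-1485) = -680*(-1485) = 1009800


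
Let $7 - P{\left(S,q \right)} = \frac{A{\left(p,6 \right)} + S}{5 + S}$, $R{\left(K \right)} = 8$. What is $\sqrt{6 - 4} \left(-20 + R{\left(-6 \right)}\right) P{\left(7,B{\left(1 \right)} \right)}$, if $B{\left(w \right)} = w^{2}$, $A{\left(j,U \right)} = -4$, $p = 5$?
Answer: $- 81 \sqrt{2} \approx -114.55$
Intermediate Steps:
$P{\left(S,q \right)} = 7 - \frac{-4 + S}{5 + S}$
$\sqrt{6 - 4} \left(-20 + R{\left(-6 \right)}\right) P{\left(7,B{\left(1 \right)} \right)} = \sqrt{6 - 4} \left(-20 + 8\right) \frac{3 \left(13 + 2 \cdot 7\right)}{5 + 7} = \sqrt{2} \left(- 12 \frac{3 \left(13 + 14\right)}{12}\right) = \sqrt{2} \left(- 12 \cdot 3 \cdot \frac{1}{12} \cdot 27\right) = \sqrt{2} \left(\left(-12\right) \frac{27}{4}\right) = \sqrt{2} \left(-81\right) = - 81 \sqrt{2}$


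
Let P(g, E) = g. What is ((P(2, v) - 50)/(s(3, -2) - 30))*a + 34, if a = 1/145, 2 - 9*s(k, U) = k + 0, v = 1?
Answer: 1336462/39295 ≈ 34.011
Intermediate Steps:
s(k, U) = 2/9 - k/9 (s(k, U) = 2/9 - (k + 0)/9 = 2/9 - k/9)
a = 1/145 ≈ 0.0068966
((P(2, v) - 50)/(s(3, -2) - 30))*a + 34 = ((2 - 50)/((2/9 - ⅑*3) - 30))*(1/145) + 34 = -48/((2/9 - ⅓) - 30)*(1/145) + 34 = -48/(-⅑ - 30)*(1/145) + 34 = -48/(-271/9)*(1/145) + 34 = -48*(-9/271)*(1/145) + 34 = (432/271)*(1/145) + 34 = 432/39295 + 34 = 1336462/39295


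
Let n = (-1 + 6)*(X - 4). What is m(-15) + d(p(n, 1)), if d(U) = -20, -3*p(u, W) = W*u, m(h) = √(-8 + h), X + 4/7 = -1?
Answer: -20 + I*√23 ≈ -20.0 + 4.7958*I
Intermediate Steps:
X = -11/7 (X = -4/7 - 1 = -11/7 ≈ -1.5714)
n = -195/7 (n = (-1 + 6)*(-11/7 - 4) = 5*(-39/7) = -195/7 ≈ -27.857)
p(u, W) = -W*u/3
m(-15) + d(p(n, 1)) = √(-8 - 15) - 20 = √(-23) - 20 = I*√23 - 20 = -20 + I*√23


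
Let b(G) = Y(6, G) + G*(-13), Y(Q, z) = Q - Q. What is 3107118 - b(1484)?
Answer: 3126410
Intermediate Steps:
Y(Q, z) = 0
b(G) = -13*G (b(G) = 0 + G*(-13) = 0 - 13*G = -13*G)
3107118 - b(1484) = 3107118 - (-13)*1484 = 3107118 - 1*(-19292) = 3107118 + 19292 = 3126410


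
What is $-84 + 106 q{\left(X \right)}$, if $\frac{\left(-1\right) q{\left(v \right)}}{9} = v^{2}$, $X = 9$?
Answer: $-77358$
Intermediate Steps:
$q{\left(v \right)} = - 9 v^{2}$
$-84 + 106 q{\left(X \right)} = -84 + 106 \left(- 9 \cdot 9^{2}\right) = -84 + 106 \left(\left(-9\right) 81\right) = -84 + 106 \left(-729\right) = -84 - 77274 = -77358$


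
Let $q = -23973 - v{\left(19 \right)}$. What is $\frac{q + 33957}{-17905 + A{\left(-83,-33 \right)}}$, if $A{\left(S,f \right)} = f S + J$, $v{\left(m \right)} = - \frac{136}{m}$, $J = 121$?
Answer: $- \frac{189832}{285855} \approx -0.66409$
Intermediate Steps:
$A{\left(S,f \right)} = 121 + S f$ ($A{\left(S,f \right)} = f S + 121 = S f + 121 = 121 + S f$)
$q = - \frac{455351}{19}$ ($q = -23973 - - \frac{136}{19} = -23973 + \frac{136}{19} = - \frac{455351}{19} \approx -23966.0$)
$\frac{q + 33957}{-17905 + A{\left(-83,-33 \right)}} = \frac{- \frac{455351}{19} + 33957}{-17905 + \left(121 - -2739\right)} = \frac{189832}{19 \left(-17905 + \left(121 + 2739\right)\right)} = \frac{189832}{19 \left(-17905 + 2860\right)} = \frac{189832}{19 \left(-15045\right)} = \frac{189832}{19} \left(- \frac{1}{15045}\right) = - \frac{189832}{285855}$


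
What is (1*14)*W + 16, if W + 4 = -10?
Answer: -180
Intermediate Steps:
W = -14 (W = -4 - 10 = -14)
(1*14)*W + 16 = (1*14)*(-14) + 16 = 14*(-14) + 16 = -196 + 16 = -180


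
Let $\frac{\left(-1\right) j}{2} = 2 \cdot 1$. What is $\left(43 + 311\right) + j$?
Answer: $350$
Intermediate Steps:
$j = -4$ ($j = - 2 \cdot 2 \cdot 1 = \left(-2\right) 2 = -4$)
$\left(43 + 311\right) + j = \left(43 + 311\right) - 4 = 354 - 4 = 350$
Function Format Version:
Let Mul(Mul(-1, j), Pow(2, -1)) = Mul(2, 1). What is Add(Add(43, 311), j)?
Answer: 350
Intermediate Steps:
j = -4 (j = Mul(-2, Mul(2, 1)) = Mul(-2, 2) = -4)
Add(Add(43, 311), j) = Add(Add(43, 311), -4) = Add(354, -4) = 350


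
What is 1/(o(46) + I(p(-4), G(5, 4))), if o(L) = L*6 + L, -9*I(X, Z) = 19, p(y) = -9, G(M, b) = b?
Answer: 9/2879 ≈ 0.0031261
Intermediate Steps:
I(X, Z) = -19/9 (I(X, Z) = -1/9*19 = -19/9)
o(L) = 7*L (o(L) = 6*L + L = 7*L)
1/(o(46) + I(p(-4), G(5, 4))) = 1/(7*46 - 19/9) = 1/(322 - 19/9) = 1/(2879/9) = 9/2879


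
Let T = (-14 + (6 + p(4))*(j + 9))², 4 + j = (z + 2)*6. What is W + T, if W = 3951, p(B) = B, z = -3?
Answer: 4527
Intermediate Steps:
j = -10 (j = -4 + (-3 + 2)*6 = -4 - 1*6 = -4 - 6 = -10)
T = 576 (T = (-14 + (6 + 4)*(-10 + 9))² = (-14 + 10*(-1))² = (-14 - 10)² = (-24)² = 576)
W + T = 3951 + 576 = 4527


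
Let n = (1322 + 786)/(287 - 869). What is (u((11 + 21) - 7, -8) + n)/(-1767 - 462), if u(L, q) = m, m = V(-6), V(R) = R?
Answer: 2800/648639 ≈ 0.0043167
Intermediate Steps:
n = -1054/291 (n = 2108/(-582) = 2108*(-1/582) = -1054/291 ≈ -3.6220)
m = -6
u(L, q) = -6
(u((11 + 21) - 7, -8) + n)/(-1767 - 462) = (-6 - 1054/291)/(-1767 - 462) = -2800/291/(-2229) = -2800/291*(-1/2229) = 2800/648639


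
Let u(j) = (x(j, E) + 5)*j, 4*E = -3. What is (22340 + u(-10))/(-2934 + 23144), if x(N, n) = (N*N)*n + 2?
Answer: 2302/2021 ≈ 1.1390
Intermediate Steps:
E = -¾ (E = (¼)*(-3) = -¾ ≈ -0.75000)
x(N, n) = 2 + n*N² (x(N, n) = N²*n + 2 = n*N² + 2 = 2 + n*N²)
u(j) = j*(7 - 3*j²/4) (u(j) = ((2 - 3*j²/4) + 5)*j = (7 - 3*j²/4)*j = j*(7 - 3*j²/4))
(22340 + u(-10))/(-2934 + 23144) = (22340 + (¼)*(-10)*(28 - 3*(-10)²))/(-2934 + 23144) = (22340 + (¼)*(-10)*(28 - 3*100))/20210 = (22340 + (¼)*(-10)*(28 - 300))*(1/20210) = (22340 + (¼)*(-10)*(-272))*(1/20210) = (22340 + 680)*(1/20210) = 23020*(1/20210) = 2302/2021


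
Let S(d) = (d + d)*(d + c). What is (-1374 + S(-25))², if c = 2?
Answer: 50176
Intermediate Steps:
S(d) = 2*d*(2 + d) (S(d) = (d + d)*(d + 2) = (2*d)*(2 + d) = 2*d*(2 + d))
(-1374 + S(-25))² = (-1374 + 2*(-25)*(2 - 25))² = (-1374 + 2*(-25)*(-23))² = (-1374 + 1150)² = (-224)² = 50176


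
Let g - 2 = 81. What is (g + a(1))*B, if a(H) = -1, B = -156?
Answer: -12792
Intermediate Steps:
g = 83 (g = 2 + 81 = 83)
(g + a(1))*B = (83 - 1)*(-156) = 82*(-156) = -12792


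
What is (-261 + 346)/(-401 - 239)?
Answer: -17/128 ≈ -0.13281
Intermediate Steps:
(-261 + 346)/(-401 - 239) = 85/(-640) = 85*(-1/640) = -17/128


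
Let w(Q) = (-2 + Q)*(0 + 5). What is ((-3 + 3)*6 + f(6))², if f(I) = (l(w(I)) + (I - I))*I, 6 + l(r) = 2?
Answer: 576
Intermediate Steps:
w(Q) = -10 + 5*Q (w(Q) = (-2 + Q)*5 = -10 + 5*Q)
l(r) = -4 (l(r) = -6 + 2 = -4)
f(I) = -4*I (f(I) = (-4 + (I - I))*I = (-4 + 0)*I = -4*I)
((-3 + 3)*6 + f(6))² = ((-3 + 3)*6 - 4*6)² = (0*6 - 24)² = (0 - 24)² = (-24)² = 576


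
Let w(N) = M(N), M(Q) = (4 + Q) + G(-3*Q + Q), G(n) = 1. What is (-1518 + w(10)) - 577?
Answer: -2080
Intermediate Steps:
M(Q) = 5 + Q (M(Q) = (4 + Q) + 1 = 5 + Q)
w(N) = 5 + N
(-1518 + w(10)) - 577 = (-1518 + (5 + 10)) - 577 = (-1518 + 15) - 577 = -1503 - 577 = -2080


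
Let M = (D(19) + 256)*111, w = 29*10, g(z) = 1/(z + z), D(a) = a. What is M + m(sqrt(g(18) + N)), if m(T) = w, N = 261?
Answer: 30815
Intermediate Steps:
g(z) = 1/(2*z)
w = 290
M = 30525 (M = (19 + 256)*111 = 275*111 = 30525)
m(T) = 290
M + m(sqrt(g(18) + N)) = 30525 + 290 = 30815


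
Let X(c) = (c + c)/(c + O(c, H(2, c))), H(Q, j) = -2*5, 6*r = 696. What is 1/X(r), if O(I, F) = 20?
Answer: 17/29 ≈ 0.58621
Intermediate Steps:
r = 116 (r = (⅙)*696 = 116)
H(Q, j) = -10
X(c) = 2*c/(20 + c) (X(c) = (c + c)/(c + 20) = (2*c)/(20 + c) = 2*c/(20 + c))
1/X(r) = 1/(2*116/(20 + 116)) = 1/(2*116/136) = 1/(2*116*(1/136)) = 1/(29/17) = 17/29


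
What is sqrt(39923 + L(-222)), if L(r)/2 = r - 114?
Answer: sqrt(39251) ≈ 198.12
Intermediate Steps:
L(r) = -228 + 2*r (L(r) = 2*(r - 114) = 2*(-114 + r) = -228 + 2*r)
sqrt(39923 + L(-222)) = sqrt(39923 + (-228 + 2*(-222))) = sqrt(39923 + (-228 - 444)) = sqrt(39923 - 672) = sqrt(39251)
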